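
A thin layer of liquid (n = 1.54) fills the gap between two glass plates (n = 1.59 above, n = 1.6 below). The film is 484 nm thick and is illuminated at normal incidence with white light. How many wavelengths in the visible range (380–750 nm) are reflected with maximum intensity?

Ray reflecting at the top interface goes from n = 1.59 toward n = 1.54: no phase shift.
At the lower boundary (n = 1.54 to n = 1.6) the reflected ray undergoes a half-wave phase shift.
The two reflections differ by half a wavelength.
With one net inversion, constructive interference in reflection requires 2 n t = (m + ½) λ.
λ = 2 n t / (m + ½) = 1491 / (m + ½) nm.
m=1: 994 nm (IR); m=2: 596 nm (visible); m=3: 426 nm (visible); m=4: 331 nm (UV).

2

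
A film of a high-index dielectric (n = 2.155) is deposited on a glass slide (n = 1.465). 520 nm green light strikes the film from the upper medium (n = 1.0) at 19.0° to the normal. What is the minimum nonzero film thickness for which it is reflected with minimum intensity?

Top surface (1.0 → 2.155): reflection off a higher-index medium gives a half-wave phase shift.
Bottom surface (2.155 → 1.465): reflection off a lower-index medium gives no phase shift.
Net: one phase inversion between the two reflected rays.
For dark reflection here: 2 n t cos θ_r = m λ.
Snell's law: 1.0 sin 19.0° = 2.155 sin θ_r → sin θ_r = 0.151, cos θ_r = 0.989.
Minimum nonzero at m = 1: t = λ / (2 n cos θ_r) = 520 / (2 × 2.155 × 0.989) = 122 nm.

122 nm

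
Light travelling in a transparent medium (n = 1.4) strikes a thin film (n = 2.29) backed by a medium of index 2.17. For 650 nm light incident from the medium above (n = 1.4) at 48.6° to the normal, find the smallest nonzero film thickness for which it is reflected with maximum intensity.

Top surface (1.4 → 2.29): reflection off a higher-index medium gives a half-wave phase shift.
Bottom surface (2.29 → 2.17): reflection off a lower-index medium gives no phase shift.
The two reflections differ by half a wavelength.
For maximum reflection here: 2 n t cos θ_r = (m + ½) λ.
Snell's law: 1.4 sin 48.6° = 2.29 sin θ_r → sin θ_r = 0.459, cos θ_r = 0.889.
Minimum at m = 0: t = λ / (4 n cos θ_r) = 650 / (4 × 2.29 × 0.889) = 79.9 nm.

79.9 nm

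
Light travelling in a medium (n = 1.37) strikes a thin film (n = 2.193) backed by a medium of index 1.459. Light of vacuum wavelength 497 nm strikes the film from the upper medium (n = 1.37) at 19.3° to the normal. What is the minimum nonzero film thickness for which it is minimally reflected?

Ray reflecting at the top interface goes from n = 1.37 toward n = 2.193: a half-wave phase shift.
Bottom surface (2.193 → 1.459): reflection off a lower-index medium gives no phase shift.
The two reflections differ by half a wavelength.
For dark reflection here: 2 n t cos θ_r = m λ.
Snell's law: 1.37 sin 19.3° = 2.193 sin θ_r → sin θ_r = 0.206, cos θ_r = 0.978.
Minimum nonzero at m = 1: t = λ / (2 n cos θ_r) = 497 / (2 × 2.193 × 0.978) = 116 nm.

116 nm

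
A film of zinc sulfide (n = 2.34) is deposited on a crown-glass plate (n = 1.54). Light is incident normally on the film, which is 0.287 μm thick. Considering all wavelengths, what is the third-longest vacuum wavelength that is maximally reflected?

Top surface (1.0 → 2.34): reflection off a higher-index medium gives a half-wave phase shift.
Ray reflecting at the bottom interface goes from n = 2.34 toward n = 1.54: no phase shift.
Net: one phase inversion between the two reflected rays.
With one net inversion, constructive interference in reflection requires 2 n t = (m + ½) λ.
λ = 2 n t / (m + ½). The third-longest wavelength is m = 2: λ = 2 × 2.34 × 287 / 2.50 = 537 nm.

537 nm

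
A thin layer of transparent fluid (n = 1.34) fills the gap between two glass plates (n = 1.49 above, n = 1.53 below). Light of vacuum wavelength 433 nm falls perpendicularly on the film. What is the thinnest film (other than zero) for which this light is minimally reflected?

At the upper boundary (n = 1.49 to n = 1.34) the reflected ray undergoes no phase shift.
Bottom surface (1.34 → 1.53): reflection off a higher-index medium gives a half-wave phase shift.
Net: one phase inversion between the two reflected rays.
For weak reflection here: 2 n t = m λ.
Minimum nonzero at m = 1: t = λ / (2 n) = 433 / (2 × 1.34) = 162 nm.

162 nm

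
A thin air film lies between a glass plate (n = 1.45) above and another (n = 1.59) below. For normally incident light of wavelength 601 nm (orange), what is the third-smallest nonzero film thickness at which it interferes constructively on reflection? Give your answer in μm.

Top surface (1.45 → 1.0): reflection off a lower-index medium gives no phase shift.
Ray reflecting at the bottom interface goes from n = 1.0 toward n = 1.59: a half-wave phase shift.
Net: one phase inversion between the two reflected rays.
With one net inversion, constructive interference in reflection requires 2 n t = (m + ½) λ.
The third-smallest nonzero thickness corresponds to m = 2: t = (m + ½) λ / (2 n) = 2.50 × 601 / (2 × 1.0) = 751 nm.

0.751 μm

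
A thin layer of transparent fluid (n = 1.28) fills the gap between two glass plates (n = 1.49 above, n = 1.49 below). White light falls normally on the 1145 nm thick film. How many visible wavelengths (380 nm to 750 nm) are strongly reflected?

4

Ray reflecting at the top interface goes from n = 1.49 toward n = 1.28: no phase shift.
Bottom surface (1.28 → 1.49): reflection off a higher-index medium gives a half-wave phase shift.
Net: one phase inversion between the two reflected rays.
So the condition for constructive reflection is 2 n t = (m + ½) λ.
λ = 2 n t / (m + ½) = 2931 / (m + ½) nm.
m=3: 837 nm (IR); m=4: 651 nm (visible); m=5: 533 nm (visible); m=6: 451 nm (visible); m=7: 391 nm (visible); m=8: 345 nm (UV).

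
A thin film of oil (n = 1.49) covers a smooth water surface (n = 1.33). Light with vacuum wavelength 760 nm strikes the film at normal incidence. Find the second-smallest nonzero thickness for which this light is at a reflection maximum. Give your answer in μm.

0.383 μm

Ray reflecting at the top interface goes from n = 1.0 toward n = 1.49: a half-wave phase shift.
Bottom surface (1.49 → 1.33): reflection off a lower-index medium gives no phase shift.
The two reflections differ by half a wavelength.
With one net inversion, constructive interference in reflection requires 2 n t = (m + ½) λ.
The second-smallest nonzero thickness corresponds to m = 1: t = (m + ½) λ / (2 n) = 1.50 × 760 / (2 × 1.49) = 383 nm.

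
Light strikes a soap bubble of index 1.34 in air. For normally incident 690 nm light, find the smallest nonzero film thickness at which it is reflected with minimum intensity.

At the upper boundary (n = 1.0 to n = 1.34) the reflected ray undergoes a half-wave phase shift.
Bottom surface (1.34 → 1.0): reflection off a lower-index medium gives no phase shift.
Exactly one π shift → a net half-wave offset.
With one net inversion, destructive interference in reflection requires 2 n t = m λ.
Minimum nonzero at m = 1: t = λ / (2 n) = 690 / (2 × 1.34) = 257 nm.

257 nm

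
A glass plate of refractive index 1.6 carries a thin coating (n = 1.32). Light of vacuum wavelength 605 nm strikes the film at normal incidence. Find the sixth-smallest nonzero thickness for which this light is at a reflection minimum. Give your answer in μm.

1.26 μm

Top surface (1.0 → 1.32): reflection off a higher-index medium gives a half-wave phase shift.
At the lower boundary (n = 1.32 to n = 1.6) the reflected ray undergoes a half-wave phase shift.
Zero or two π shifts → no net half-wave offset.
With no net inversion, destructive interference in reflection requires 2 n t = (m + ½) λ.
The sixth-smallest nonzero thickness corresponds to m = 5: t = (m + ½) λ / (2 n) = 5.50 × 605 / (2 × 1.32) = 1260 nm.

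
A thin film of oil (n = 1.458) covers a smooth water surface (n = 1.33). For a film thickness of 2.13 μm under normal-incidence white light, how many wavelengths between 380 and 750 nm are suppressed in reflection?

8

Top surface (1.0 → 1.458): reflection off a higher-index medium gives a half-wave phase shift.
At the lower boundary (n = 1.458 to n = 1.33) the reflected ray undergoes no phase shift.
The two reflections differ by half a wavelength.
With one net inversion, destructive interference in reflection requires 2 n t = m λ.
λ = 2 n t / m = 6211 / m nm.
m=8: 776 nm (IR); m=9: 690 nm (visible); m=10: 621 nm (visible); m=11: 565 nm (visible); m=12: 518 nm (visible); m=13: 478 nm (visible); m=14: 444 nm (visible); m=15: 414 nm (visible); m=16: 388 nm (visible); m=17: 365 nm (UV).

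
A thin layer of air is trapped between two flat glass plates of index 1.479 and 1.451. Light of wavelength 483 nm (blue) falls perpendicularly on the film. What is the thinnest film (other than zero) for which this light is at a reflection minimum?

242 nm

Ray reflecting at the top interface goes from n = 1.479 toward n = 1.0: no phase shift.
Bottom surface (1.0 → 1.451): reflection off a higher-index medium gives a half-wave phase shift.
Net: one phase inversion between the two reflected rays.
With one net inversion, destructive interference in reflection requires 2 n t = m λ.
Minimum nonzero at m = 1: t = λ / (2 n) = 483 / (2 × 1.0) = 242 nm.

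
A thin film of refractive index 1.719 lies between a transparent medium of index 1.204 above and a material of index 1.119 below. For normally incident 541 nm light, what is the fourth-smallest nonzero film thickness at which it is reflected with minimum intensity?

At the upper boundary (n = 1.204 to n = 1.719) the reflected ray undergoes a half-wave phase shift.
Ray reflecting at the bottom interface goes from n = 1.719 toward n = 1.119: no phase shift.
The two reflections differ by half a wavelength.
For weak reflection here: 2 n t = m λ.
The fourth-smallest nonzero thickness corresponds to m = 4: t = m λ / (2 n) = 4.00 × 541 / (2 × 1.719) = 629 nm.

629 nm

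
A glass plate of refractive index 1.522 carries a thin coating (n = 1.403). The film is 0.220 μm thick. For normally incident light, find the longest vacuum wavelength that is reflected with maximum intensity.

617 nm

At the upper boundary (n = 1.0 to n = 1.403) the reflected ray undergoes a half-wave phase shift.
Ray reflecting at the bottom interface goes from n = 1.403 toward n = 1.522: a half-wave phase shift.
Zero or two π shifts → no net half-wave offset.
For bright reflection here: 2 n t = m λ.
λ = 2 n t / m. The longest wavelength is m = 1: λ = 2 × 1.403 × 220 / 1.00 = 617 nm.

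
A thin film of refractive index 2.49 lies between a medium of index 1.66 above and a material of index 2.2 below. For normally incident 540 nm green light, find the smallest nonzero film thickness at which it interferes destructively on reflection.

At the upper boundary (n = 1.66 to n = 2.49) the reflected ray undergoes a half-wave phase shift.
Bottom surface (2.49 → 2.2): reflection off a lower-index medium gives no phase shift.
Exactly one π shift → a net half-wave offset.
For weak reflection here: 2 n t = m λ.
Minimum nonzero at m = 1: t = λ / (2 n) = 540 / (2 × 2.49) = 108 nm.

108 nm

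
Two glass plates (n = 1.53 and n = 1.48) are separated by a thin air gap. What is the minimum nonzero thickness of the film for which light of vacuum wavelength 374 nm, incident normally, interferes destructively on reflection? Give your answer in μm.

Ray reflecting at the top interface goes from n = 1.53 toward n = 1.0: no phase shift.
Ray reflecting at the bottom interface goes from n = 1.0 toward n = 1.48: a half-wave phase shift.
The two reflections differ by half a wavelength.
With one net inversion, destructive interference in reflection requires 2 n t = m λ.
Minimum nonzero at m = 1: t = λ / (2 n) = 374 / (2 × 1.0) = 187 nm.

0.187 μm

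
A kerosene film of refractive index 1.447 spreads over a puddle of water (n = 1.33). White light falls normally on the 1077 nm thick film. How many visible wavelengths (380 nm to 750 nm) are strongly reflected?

At the upper boundary (n = 1.0 to n = 1.447) the reflected ray undergoes a half-wave phase shift.
Bottom surface (1.447 → 1.33): reflection off a lower-index medium gives no phase shift.
The two reflections differ by half a wavelength.
So the condition for constructive reflection is 2 n t = (m + ½) λ.
λ = 2 n t / (m + ½) = 3117 / (m + ½) nm.
m=3: 891 nm (IR); m=4: 693 nm (visible); m=5: 567 nm (visible); m=6: 480 nm (visible); m=7: 416 nm (visible); m=8: 367 nm (UV).

4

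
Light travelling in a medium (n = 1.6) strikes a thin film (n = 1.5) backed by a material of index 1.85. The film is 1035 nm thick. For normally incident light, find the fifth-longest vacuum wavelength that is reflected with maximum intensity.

At the upper boundary (n = 1.6 to n = 1.5) the reflected ray undergoes no phase shift.
Ray reflecting at the bottom interface goes from n = 1.5 toward n = 1.85: a half-wave phase shift.
Exactly one π shift → a net half-wave offset.
For bright reflection here: 2 n t = (m + ½) λ.
λ = 2 n t / (m + ½). The fifth-longest wavelength is m = 4: λ = 2 × 1.5 × 1035 / 4.50 = 690 nm.

690 nm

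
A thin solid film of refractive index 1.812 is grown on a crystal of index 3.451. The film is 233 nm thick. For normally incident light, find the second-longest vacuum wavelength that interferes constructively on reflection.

422 nm

Ray reflecting at the top interface goes from n = 1.0 toward n = 1.812: a half-wave phase shift.
Bottom surface (1.812 → 3.451): reflection off a higher-index medium gives a half-wave phase shift.
Net: no relative phase inversion (both shifts match).
With no net inversion, constructive interference in reflection requires 2 n t = m λ.
λ = 2 n t / m. The second-longest wavelength is m = 2: λ = 2 × 1.812 × 233 / 2.00 = 422 nm.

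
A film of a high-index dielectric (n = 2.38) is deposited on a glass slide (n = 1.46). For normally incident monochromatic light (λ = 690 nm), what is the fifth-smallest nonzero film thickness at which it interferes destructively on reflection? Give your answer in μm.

0.725 μm

Top surface (1.0 → 2.38): reflection off a higher-index medium gives a half-wave phase shift.
At the lower boundary (n = 2.38 to n = 1.46) the reflected ray undergoes no phase shift.
Exactly one π shift → a net half-wave offset.
So the condition for destructive reflection is 2 n t = m λ.
The fifth-smallest nonzero thickness corresponds to m = 5: t = m λ / (2 n) = 5.00 × 690 / (2 × 2.38) = 725 nm.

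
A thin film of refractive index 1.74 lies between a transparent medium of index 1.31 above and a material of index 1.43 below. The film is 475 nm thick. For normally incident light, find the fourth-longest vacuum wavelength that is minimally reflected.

413 nm

At the upper boundary (n = 1.31 to n = 1.74) the reflected ray undergoes a half-wave phase shift.
At the lower boundary (n = 1.74 to n = 1.43) the reflected ray undergoes no phase shift.
Net: one phase inversion between the two reflected rays.
With one net inversion, destructive interference in reflection requires 2 n t = m λ.
λ = 2 n t / m. The fourth-longest wavelength is m = 4: λ = 2 × 1.74 × 475 / 4.00 = 413 nm.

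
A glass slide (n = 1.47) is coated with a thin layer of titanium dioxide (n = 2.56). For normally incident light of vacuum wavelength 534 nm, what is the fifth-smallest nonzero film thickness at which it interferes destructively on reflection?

521 nm

Ray reflecting at the top interface goes from n = 1.0 toward n = 2.56: a half-wave phase shift.
Bottom surface (2.56 → 1.47): reflection off a lower-index medium gives no phase shift.
The two reflections differ by half a wavelength.
With one net inversion, destructive interference in reflection requires 2 n t = m λ.
The fifth-smallest nonzero thickness corresponds to m = 5: t = m λ / (2 n) = 5.00 × 534 / (2 × 2.56) = 521 nm.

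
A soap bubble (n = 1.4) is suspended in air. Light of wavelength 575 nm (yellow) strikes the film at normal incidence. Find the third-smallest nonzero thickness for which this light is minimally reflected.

616 nm

At the upper boundary (n = 1.0 to n = 1.4) the reflected ray undergoes a half-wave phase shift.
At the lower boundary (n = 1.4 to n = 1.0) the reflected ray undergoes no phase shift.
The two reflections differ by half a wavelength.
For dark reflection here: 2 n t = m λ.
The third-smallest nonzero thickness corresponds to m = 3: t = m λ / (2 n) = 3.00 × 575 / (2 × 1.4) = 616 nm.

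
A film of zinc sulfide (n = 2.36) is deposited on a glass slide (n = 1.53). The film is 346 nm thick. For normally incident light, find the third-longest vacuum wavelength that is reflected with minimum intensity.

544 nm

Top surface (1.0 → 2.36): reflection off a higher-index medium gives a half-wave phase shift.
At the lower boundary (n = 2.36 to n = 1.53) the reflected ray undergoes no phase shift.
Exactly one π shift → a net half-wave offset.
For dark reflection here: 2 n t = m λ.
λ = 2 n t / m. The third-longest wavelength is m = 3: λ = 2 × 2.36 × 346 / 3.00 = 544 nm.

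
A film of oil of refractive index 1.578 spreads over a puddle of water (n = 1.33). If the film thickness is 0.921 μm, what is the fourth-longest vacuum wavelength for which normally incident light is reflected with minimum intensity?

727 nm

Ray reflecting at the top interface goes from n = 1.0 toward n = 1.578: a half-wave phase shift.
At the lower boundary (n = 1.578 to n = 1.33) the reflected ray undergoes no phase shift.
The two reflections differ by half a wavelength.
So the condition for destructive reflection is 2 n t = m λ.
λ = 2 n t / m. The fourth-longest wavelength is m = 4: λ = 2 × 1.578 × 921 / 4.00 = 727 nm.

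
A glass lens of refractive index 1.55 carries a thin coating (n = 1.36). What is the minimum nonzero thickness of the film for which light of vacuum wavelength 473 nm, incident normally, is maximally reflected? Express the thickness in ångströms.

Top surface (1.0 → 1.36): reflection off a higher-index medium gives a half-wave phase shift.
Ray reflecting at the bottom interface goes from n = 1.36 toward n = 1.55: a half-wave phase shift.
Zero or two π shifts → no net half-wave offset.
So the condition for constructive reflection is 2 n t = m λ.
Minimum nonzero at m = 1: t = λ / (2 n) = 473 / (2 × 1.36) = 174 nm.

1739 Å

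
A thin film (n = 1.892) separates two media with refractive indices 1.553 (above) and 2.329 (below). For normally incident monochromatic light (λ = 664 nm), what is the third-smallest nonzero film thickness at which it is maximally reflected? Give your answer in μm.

At the upper boundary (n = 1.553 to n = 1.892) the reflected ray undergoes a half-wave phase shift.
Ray reflecting at the bottom interface goes from n = 1.892 toward n = 2.329: a half-wave phase shift.
The two reflections carry the same phase change, so no net offset.
For strong reflection here: 2 n t = m λ.
The third-smallest nonzero thickness corresponds to m = 3: t = m λ / (2 n) = 3.00 × 664 / (2 × 1.892) = 526 nm.

0.526 μm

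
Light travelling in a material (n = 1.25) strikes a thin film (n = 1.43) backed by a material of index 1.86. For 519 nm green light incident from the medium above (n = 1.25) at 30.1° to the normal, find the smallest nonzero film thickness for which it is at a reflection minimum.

At the upper boundary (n = 1.25 to n = 1.43) the reflected ray undergoes a half-wave phase shift.
Ray reflecting at the bottom interface goes from n = 1.43 toward n = 1.86: a half-wave phase shift.
Net: no relative phase inversion (both shifts match).
For weak reflection here: 2 n t cos θ_r = (m + ½) λ.
Snell's law: 1.25 sin 30.1° = 1.43 sin θ_r → sin θ_r = 0.438, cos θ_r = 0.899.
Minimum at m = 0: t = λ / (4 n cos θ_r) = 519 / (4 × 1.43 × 0.899) = 101 nm.

101 nm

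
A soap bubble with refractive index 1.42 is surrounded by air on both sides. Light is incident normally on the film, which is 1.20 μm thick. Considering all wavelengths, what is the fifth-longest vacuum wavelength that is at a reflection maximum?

Top surface (1.0 → 1.42): reflection off a higher-index medium gives a half-wave phase shift.
Ray reflecting at the bottom interface goes from n = 1.42 toward n = 1.0: no phase shift.
The two reflections differ by half a wavelength.
With one net inversion, constructive interference in reflection requires 2 n t = (m + ½) λ.
λ = 2 n t / (m + ½). The fifth-longest wavelength is m = 4: λ = 2 × 1.42 × 1200 / 4.50 = 757 nm.

757 nm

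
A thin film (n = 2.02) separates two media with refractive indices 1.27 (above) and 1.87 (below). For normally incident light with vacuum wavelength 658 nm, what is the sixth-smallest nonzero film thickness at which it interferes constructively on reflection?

896 nm

At the upper boundary (n = 1.27 to n = 2.02) the reflected ray undergoes a half-wave phase shift.
Bottom surface (2.02 → 1.87): reflection off a lower-index medium gives no phase shift.
The two reflections differ by half a wavelength.
For maximum reflection here: 2 n t = (m + ½) λ.
The sixth-smallest nonzero thickness corresponds to m = 5: t = (m + ½) λ / (2 n) = 5.50 × 658 / (2 × 2.02) = 896 nm.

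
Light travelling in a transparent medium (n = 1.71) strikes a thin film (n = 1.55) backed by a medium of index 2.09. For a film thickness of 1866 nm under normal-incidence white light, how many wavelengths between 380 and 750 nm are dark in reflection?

At the upper boundary (n = 1.71 to n = 1.55) the reflected ray undergoes no phase shift.
Ray reflecting at the bottom interface goes from n = 1.55 toward n = 2.09: a half-wave phase shift.
Net: one phase inversion between the two reflected rays.
For weak reflection here: 2 n t = m λ.
λ = 2 n t / m = 5785 / m nm.
m=7: 826 nm (IR); m=8: 723 nm (visible); m=9: 643 nm (visible); m=10: 578 nm (visible); m=11: 526 nm (visible); m=12: 482 nm (visible); m=13: 445 nm (visible); m=14: 413 nm (visible); m=15: 386 nm (visible); m=16: 362 nm (UV).

8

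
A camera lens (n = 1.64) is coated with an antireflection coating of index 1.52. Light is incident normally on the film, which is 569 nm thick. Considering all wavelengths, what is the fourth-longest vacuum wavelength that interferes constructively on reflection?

Ray reflecting at the top interface goes from n = 1.0 toward n = 1.52: a half-wave phase shift.
Ray reflecting at the bottom interface goes from n = 1.52 toward n = 1.64: a half-wave phase shift.
Net: no relative phase inversion (both shifts match).
With no net inversion, constructive interference in reflection requires 2 n t = m λ.
λ = 2 n t / m. The fourth-longest wavelength is m = 4: λ = 2 × 1.52 × 569 / 4.00 = 432 nm.

432 nm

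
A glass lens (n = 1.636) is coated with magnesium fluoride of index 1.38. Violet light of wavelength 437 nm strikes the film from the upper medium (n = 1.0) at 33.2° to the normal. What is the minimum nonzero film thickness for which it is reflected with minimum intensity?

Top surface (1.0 → 1.38): reflection off a higher-index medium gives a half-wave phase shift.
Bottom surface (1.38 → 1.636): reflection off a higher-index medium gives a half-wave phase shift.
Zero or two π shifts → no net half-wave offset.
So the condition for destructive reflection is 2 n t cos θ_r = (m + ½) λ.
Snell's law: 1.0 sin 33.2° = 1.38 sin θ_r → sin θ_r = 0.397, cos θ_r = 0.918.
Minimum at m = 0: t = λ / (4 n cos θ_r) = 437 / (4 × 1.38 × 0.918) = 86.2 nm.

86.2 nm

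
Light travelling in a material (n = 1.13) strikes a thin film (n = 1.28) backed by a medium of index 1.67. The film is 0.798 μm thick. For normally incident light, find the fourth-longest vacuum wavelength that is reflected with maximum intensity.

Top surface (1.13 → 1.28): reflection off a higher-index medium gives a half-wave phase shift.
Bottom surface (1.28 → 1.67): reflection off a higher-index medium gives a half-wave phase shift.
The two reflections carry the same phase change, so no net offset.
With no net inversion, constructive interference in reflection requires 2 n t = m λ.
λ = 2 n t / m. The fourth-longest wavelength is m = 4: λ = 2 × 1.28 × 798 / 4.00 = 511 nm.

511 nm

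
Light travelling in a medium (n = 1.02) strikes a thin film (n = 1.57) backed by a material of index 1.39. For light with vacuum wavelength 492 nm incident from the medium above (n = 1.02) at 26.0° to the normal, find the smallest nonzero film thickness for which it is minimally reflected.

163 nm

At the upper boundary (n = 1.02 to n = 1.57) the reflected ray undergoes a half-wave phase shift.
At the lower boundary (n = 1.57 to n = 1.39) the reflected ray undergoes no phase shift.
Net: one phase inversion between the two reflected rays.
With one net inversion, destructive interference in reflection requires 2 n t cos θ_r = m λ.
Snell's law: 1.02 sin 26.0° = 1.57 sin θ_r → sin θ_r = 0.285, cos θ_r = 0.959.
Minimum nonzero at m = 1: t = λ / (2 n cos θ_r) = 492 / (2 × 1.57 × 0.959) = 163 nm.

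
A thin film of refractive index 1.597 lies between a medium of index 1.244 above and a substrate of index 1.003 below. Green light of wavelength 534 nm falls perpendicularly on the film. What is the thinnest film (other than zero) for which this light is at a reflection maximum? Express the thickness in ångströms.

836 Å

Top surface (1.244 → 1.597): reflection off a higher-index medium gives a half-wave phase shift.
Ray reflecting at the bottom interface goes from n = 1.597 toward n = 1.003: no phase shift.
Exactly one π shift → a net half-wave offset.
With one net inversion, constructive interference in reflection requires 2 n t = (m + ½) λ.
Minimum at m = 0: t = λ / (4 n) = 534 / (4 × 1.597) = 83.6 nm.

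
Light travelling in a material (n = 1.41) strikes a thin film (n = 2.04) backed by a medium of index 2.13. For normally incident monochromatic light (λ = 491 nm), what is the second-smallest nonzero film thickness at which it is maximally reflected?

241 nm

Top surface (1.41 → 2.04): reflection off a higher-index medium gives a half-wave phase shift.
At the lower boundary (n = 2.04 to n = 2.13) the reflected ray undergoes a half-wave phase shift.
The two reflections carry the same phase change, so no net offset.
With no net inversion, constructive interference in reflection requires 2 n t = m λ.
The second-smallest nonzero thickness corresponds to m = 2: t = m λ / (2 n) = 2.00 × 491 / (2 × 2.04) = 241 nm.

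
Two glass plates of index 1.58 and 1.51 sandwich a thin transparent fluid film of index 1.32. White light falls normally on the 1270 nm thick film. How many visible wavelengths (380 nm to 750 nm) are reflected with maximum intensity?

5

At the upper boundary (n = 1.58 to n = 1.32) the reflected ray undergoes no phase shift.
Bottom surface (1.32 → 1.51): reflection off a higher-index medium gives a half-wave phase shift.
Net: one phase inversion between the two reflected rays.
So the condition for constructive reflection is 2 n t = (m + ½) λ.
λ = 2 n t / (m + ½) = 3353 / (m + ½) nm.
m=3: 958 nm (IR); m=4: 745 nm (visible); m=5: 610 nm (visible); m=6: 516 nm (visible); m=7: 447 nm (visible); m=8: 394 nm (visible); m=9: 353 nm (UV).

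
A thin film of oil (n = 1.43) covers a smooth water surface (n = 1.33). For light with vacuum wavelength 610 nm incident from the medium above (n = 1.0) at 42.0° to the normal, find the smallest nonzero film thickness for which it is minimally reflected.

Top surface (1.0 → 1.43): reflection off a higher-index medium gives a half-wave phase shift.
Bottom surface (1.43 → 1.33): reflection off a lower-index medium gives no phase shift.
Exactly one π shift → a net half-wave offset.
For weak reflection here: 2 n t cos θ_r = m λ.
Snell's law: 1.0 sin 42.0° = 1.43 sin θ_r → sin θ_r = 0.468, cos θ_r = 0.884.
Minimum nonzero at m = 1: t = λ / (2 n cos θ_r) = 610 / (2 × 1.43 × 0.884) = 241 nm.

241 nm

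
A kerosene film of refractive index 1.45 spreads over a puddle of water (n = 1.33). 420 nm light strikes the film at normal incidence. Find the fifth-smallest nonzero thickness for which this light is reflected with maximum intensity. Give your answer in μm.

0.652 μm

Top surface (1.0 → 1.45): reflection off a higher-index medium gives a half-wave phase shift.
Ray reflecting at the bottom interface goes from n = 1.45 toward n = 1.33: no phase shift.
Net: one phase inversion between the two reflected rays.
So the condition for constructive reflection is 2 n t = (m + ½) λ.
The fifth-smallest nonzero thickness corresponds to m = 4: t = (m + ½) λ / (2 n) = 4.50 × 420 / (2 × 1.45) = 652 nm.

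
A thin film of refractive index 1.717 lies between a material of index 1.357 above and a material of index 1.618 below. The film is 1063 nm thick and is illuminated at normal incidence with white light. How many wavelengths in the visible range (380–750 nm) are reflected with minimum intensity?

5

At the upper boundary (n = 1.357 to n = 1.717) the reflected ray undergoes a half-wave phase shift.
At the lower boundary (n = 1.717 to n = 1.618) the reflected ray undergoes no phase shift.
Exactly one π shift → a net half-wave offset.
With one net inversion, destructive interference in reflection requires 2 n t = m λ.
λ = 2 n t / m = 3650 / m nm.
m=4: 913 nm (IR); m=5: 730 nm (visible); m=6: 608 nm (visible); m=7: 521 nm (visible); m=8: 456 nm (visible); m=9: 406 nm (visible); m=10: 365 nm (UV).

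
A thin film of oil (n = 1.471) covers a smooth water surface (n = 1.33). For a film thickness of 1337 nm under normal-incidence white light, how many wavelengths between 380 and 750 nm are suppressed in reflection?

5

Top surface (1.0 → 1.471): reflection off a higher-index medium gives a half-wave phase shift.
Ray reflecting at the bottom interface goes from n = 1.471 toward n = 1.33: no phase shift.
The two reflections differ by half a wavelength.
So the condition for destructive reflection is 2 n t = m λ.
λ = 2 n t / m = 3933 / m nm.
m=5: 787 nm (IR); m=6: 656 nm (visible); m=7: 562 nm (visible); m=8: 492 nm (visible); m=9: 437 nm (visible); m=10: 393 nm (visible); m=11: 358 nm (UV).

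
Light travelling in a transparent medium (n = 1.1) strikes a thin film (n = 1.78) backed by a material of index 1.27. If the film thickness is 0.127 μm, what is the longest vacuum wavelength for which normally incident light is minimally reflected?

452 nm

Ray reflecting at the top interface goes from n = 1.1 toward n = 1.78: a half-wave phase shift.
Ray reflecting at the bottom interface goes from n = 1.78 toward n = 1.27: no phase shift.
Exactly one π shift → a net half-wave offset.
With one net inversion, destructive interference in reflection requires 2 n t = m λ.
λ = 2 n t / m. The longest wavelength is m = 1: λ = 2 × 1.78 × 127 / 1.00 = 452 nm.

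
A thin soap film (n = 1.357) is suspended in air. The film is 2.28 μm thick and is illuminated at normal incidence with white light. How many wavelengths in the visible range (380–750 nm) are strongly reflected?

Ray reflecting at the top interface goes from n = 1.0 toward n = 1.357: a half-wave phase shift.
At the lower boundary (n = 1.357 to n = 1.0) the reflected ray undergoes no phase shift.
The two reflections differ by half a wavelength.
With one net inversion, constructive interference in reflection requires 2 n t = (m + ½) λ.
λ = 2 n t / (m + ½) = 6188 / (m + ½) nm.
m=7: 825 nm (IR); m=8: 728 nm (visible); m=9: 651 nm (visible); m=10: 589 nm (visible); m=11: 538 nm (visible); m=12: 495 nm (visible); m=13: 458 nm (visible); m=14: 427 nm (visible); m=15: 399 nm (visible); m=16: 375 nm (UV).

8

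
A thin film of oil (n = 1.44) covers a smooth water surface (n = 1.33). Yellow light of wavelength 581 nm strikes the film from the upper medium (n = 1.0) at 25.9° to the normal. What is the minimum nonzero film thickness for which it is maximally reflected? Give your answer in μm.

0.106 μm

At the upper boundary (n = 1.0 to n = 1.44) the reflected ray undergoes a half-wave phase shift.
Ray reflecting at the bottom interface goes from n = 1.44 toward n = 1.33: no phase shift.
The two reflections differ by half a wavelength.
For maximum reflection here: 2 n t cos θ_r = (m + ½) λ.
Snell's law: 1.0 sin 25.9° = 1.44 sin θ_r → sin θ_r = 0.303, cos θ_r = 0.953.
Minimum at m = 0: t = λ / (4 n cos θ_r) = 581 / (4 × 1.44 × 0.953) = 106 nm.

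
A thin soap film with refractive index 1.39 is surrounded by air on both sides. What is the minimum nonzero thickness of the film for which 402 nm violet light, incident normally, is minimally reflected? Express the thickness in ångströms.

Top surface (1.0 → 1.39): reflection off a higher-index medium gives a half-wave phase shift.
Bottom surface (1.39 → 1.0): reflection off a lower-index medium gives no phase shift.
The two reflections differ by half a wavelength.
So the condition for destructive reflection is 2 n t = m λ.
Minimum nonzero at m = 1: t = λ / (2 n) = 402 / (2 × 1.39) = 145 nm.

1446 Å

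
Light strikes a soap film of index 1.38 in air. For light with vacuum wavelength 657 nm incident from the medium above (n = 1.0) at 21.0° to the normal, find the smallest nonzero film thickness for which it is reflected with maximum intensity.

At the upper boundary (n = 1.0 to n = 1.38) the reflected ray undergoes a half-wave phase shift.
Bottom surface (1.38 → 1.0): reflection off a lower-index medium gives no phase shift.
Net: one phase inversion between the two reflected rays.
For strong reflection here: 2 n t cos θ_r = (m + ½) λ.
Snell's law: 1.0 sin 21.0° = 1.38 sin θ_r → sin θ_r = 0.260, cos θ_r = 0.966.
Minimum at m = 0: t = λ / (4 n cos θ_r) = 657 / (4 × 1.38 × 0.966) = 123 nm.

123 nm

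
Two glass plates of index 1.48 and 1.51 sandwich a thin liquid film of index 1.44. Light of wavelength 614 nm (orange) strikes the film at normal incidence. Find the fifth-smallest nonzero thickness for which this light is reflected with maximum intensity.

At the upper boundary (n = 1.48 to n = 1.44) the reflected ray undergoes no phase shift.
Bottom surface (1.44 → 1.51): reflection off a higher-index medium gives a half-wave phase shift.
The two reflections differ by half a wavelength.
With one net inversion, constructive interference in reflection requires 2 n t = (m + ½) λ.
The fifth-smallest nonzero thickness corresponds to m = 4: t = (m + ½) λ / (2 n) = 4.50 × 614 / (2 × 1.44) = 959 nm.

959 nm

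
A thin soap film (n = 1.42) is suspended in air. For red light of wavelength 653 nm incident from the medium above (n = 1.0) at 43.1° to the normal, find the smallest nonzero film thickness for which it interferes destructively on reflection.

At the upper boundary (n = 1.0 to n = 1.42) the reflected ray undergoes a half-wave phase shift.
At the lower boundary (n = 1.42 to n = 1.0) the reflected ray undergoes no phase shift.
The two reflections differ by half a wavelength.
For weak reflection here: 2 n t cos θ_r = m λ.
Snell's law: 1.0 sin 43.1° = 1.42 sin θ_r → sin θ_r = 0.481, cos θ_r = 0.877.
Minimum nonzero at m = 1: t = λ / (2 n cos θ_r) = 653 / (2 × 1.42 × 0.877) = 262 nm.

262 nm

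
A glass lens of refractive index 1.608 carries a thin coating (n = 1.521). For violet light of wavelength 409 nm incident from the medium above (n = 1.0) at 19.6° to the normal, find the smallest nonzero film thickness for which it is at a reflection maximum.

138 nm

At the upper boundary (n = 1.0 to n = 1.521) the reflected ray undergoes a half-wave phase shift.
At the lower boundary (n = 1.521 to n = 1.608) the reflected ray undergoes a half-wave phase shift.
Zero or two π shifts → no net half-wave offset.
For maximum reflection here: 2 n t cos θ_r = m λ.
Snell's law: 1.0 sin 19.6° = 1.521 sin θ_r → sin θ_r = 0.221, cos θ_r = 0.975.
Minimum nonzero at m = 1: t = λ / (2 n cos θ_r) = 409 / (2 × 1.521 × 0.975) = 138 nm.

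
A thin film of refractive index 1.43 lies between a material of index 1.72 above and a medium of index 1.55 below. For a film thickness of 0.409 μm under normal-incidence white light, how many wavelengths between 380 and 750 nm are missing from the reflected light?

Ray reflecting at the top interface goes from n = 1.72 toward n = 1.43: no phase shift.
At the lower boundary (n = 1.43 to n = 1.55) the reflected ray undergoes a half-wave phase shift.
Net: one phase inversion between the two reflected rays.
With one net inversion, destructive interference in reflection requires 2 n t = m λ.
λ = 2 n t / m = 1170 / m nm.
m=1: 1170 nm (IR); m=2: 585 nm (visible); m=3: 390 nm (visible); m=4: 292 nm (UV).

2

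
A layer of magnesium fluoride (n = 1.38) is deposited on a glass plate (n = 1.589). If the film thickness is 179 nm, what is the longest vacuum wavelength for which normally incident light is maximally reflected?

494 nm

Ray reflecting at the top interface goes from n = 1.0 toward n = 1.38: a half-wave phase shift.
At the lower boundary (n = 1.38 to n = 1.589) the reflected ray undergoes a half-wave phase shift.
Zero or two π shifts → no net half-wave offset.
With no net inversion, constructive interference in reflection requires 2 n t = m λ.
λ = 2 n t / m. The longest wavelength is m = 1: λ = 2 × 1.38 × 179 / 1.00 = 494 nm.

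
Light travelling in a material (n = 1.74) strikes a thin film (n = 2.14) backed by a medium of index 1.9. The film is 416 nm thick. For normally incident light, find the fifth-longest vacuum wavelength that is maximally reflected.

396 nm

At the upper boundary (n = 1.74 to n = 2.14) the reflected ray undergoes a half-wave phase shift.
Bottom surface (2.14 → 1.9): reflection off a lower-index medium gives no phase shift.
Net: one phase inversion between the two reflected rays.
So the condition for constructive reflection is 2 n t = (m + ½) λ.
λ = 2 n t / (m + ½). The fifth-longest wavelength is m = 4: λ = 2 × 2.14 × 416 / 4.50 = 396 nm.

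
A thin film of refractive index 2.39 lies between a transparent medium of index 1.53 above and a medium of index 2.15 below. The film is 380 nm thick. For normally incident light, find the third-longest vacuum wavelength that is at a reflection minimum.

605 nm

At the upper boundary (n = 1.53 to n = 2.39) the reflected ray undergoes a half-wave phase shift.
Ray reflecting at the bottom interface goes from n = 2.39 toward n = 2.15: no phase shift.
Exactly one π shift → a net half-wave offset.
So the condition for destructive reflection is 2 n t = m λ.
λ = 2 n t / m. The third-longest wavelength is m = 3: λ = 2 × 2.39 × 380 / 3.00 = 605 nm.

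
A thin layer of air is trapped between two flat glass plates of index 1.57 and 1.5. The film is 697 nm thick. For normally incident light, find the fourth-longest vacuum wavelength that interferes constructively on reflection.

Top surface (1.57 → 1.0): reflection off a lower-index medium gives no phase shift.
At the lower boundary (n = 1.0 to n = 1.5) the reflected ray undergoes a half-wave phase shift.
Exactly one π shift → a net half-wave offset.
With one net inversion, constructive interference in reflection requires 2 n t = (m + ½) λ.
λ = 2 n t / (m + ½). The fourth-longest wavelength is m = 3: λ = 2 × 1.0 × 697 / 3.50 = 398 nm.

398 nm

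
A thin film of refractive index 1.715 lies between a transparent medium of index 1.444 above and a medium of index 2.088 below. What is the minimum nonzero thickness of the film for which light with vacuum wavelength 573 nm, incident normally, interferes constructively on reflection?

At the upper boundary (n = 1.444 to n = 1.715) the reflected ray undergoes a half-wave phase shift.
Bottom surface (1.715 → 2.088): reflection off a higher-index medium gives a half-wave phase shift.
Net: no relative phase inversion (both shifts match).
So the condition for constructive reflection is 2 n t = m λ.
Minimum nonzero at m = 1: t = λ / (2 n) = 573 / (2 × 1.715) = 167 nm.

167 nm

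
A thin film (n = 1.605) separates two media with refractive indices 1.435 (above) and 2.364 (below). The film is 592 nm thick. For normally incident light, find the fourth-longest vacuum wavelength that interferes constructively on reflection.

475 nm

Ray reflecting at the top interface goes from n = 1.435 toward n = 1.605: a half-wave phase shift.
Bottom surface (1.605 → 2.364): reflection off a higher-index medium gives a half-wave phase shift.
The two reflections carry the same phase change, so no net offset.
So the condition for constructive reflection is 2 n t = m λ.
λ = 2 n t / m. The fourth-longest wavelength is m = 4: λ = 2 × 1.605 × 592 / 4.00 = 475 nm.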